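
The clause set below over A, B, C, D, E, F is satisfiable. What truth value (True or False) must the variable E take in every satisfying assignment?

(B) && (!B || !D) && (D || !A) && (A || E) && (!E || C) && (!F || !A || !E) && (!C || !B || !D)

Suppose E = false.
Unit clause (B) forces B = true.
Unit clause (!D) forces D = false.
Unit clause (!A) forces A = false.
But (A) is also a unit clause — contradiction.
So every satisfying assignment has E = True.

True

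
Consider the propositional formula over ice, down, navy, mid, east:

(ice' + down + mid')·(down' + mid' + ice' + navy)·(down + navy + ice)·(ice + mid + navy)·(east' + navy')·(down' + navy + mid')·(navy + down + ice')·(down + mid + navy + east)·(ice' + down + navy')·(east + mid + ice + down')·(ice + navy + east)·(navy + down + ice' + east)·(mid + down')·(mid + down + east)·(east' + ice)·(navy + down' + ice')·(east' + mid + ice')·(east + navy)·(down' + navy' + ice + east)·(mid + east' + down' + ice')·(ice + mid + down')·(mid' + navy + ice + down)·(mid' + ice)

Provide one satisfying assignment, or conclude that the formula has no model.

Branch on east: set east = 0.
(navy) alone gives navy = 1.
Branch on ice: set ice = 1.
(down) alone gives down = 1.
(mid) alone gives mid = 1.
This assignment satisfies each clause.

ice ↦ 1, down ↦ 1, navy ↦ 1, mid ↦ 1, east ↦ 0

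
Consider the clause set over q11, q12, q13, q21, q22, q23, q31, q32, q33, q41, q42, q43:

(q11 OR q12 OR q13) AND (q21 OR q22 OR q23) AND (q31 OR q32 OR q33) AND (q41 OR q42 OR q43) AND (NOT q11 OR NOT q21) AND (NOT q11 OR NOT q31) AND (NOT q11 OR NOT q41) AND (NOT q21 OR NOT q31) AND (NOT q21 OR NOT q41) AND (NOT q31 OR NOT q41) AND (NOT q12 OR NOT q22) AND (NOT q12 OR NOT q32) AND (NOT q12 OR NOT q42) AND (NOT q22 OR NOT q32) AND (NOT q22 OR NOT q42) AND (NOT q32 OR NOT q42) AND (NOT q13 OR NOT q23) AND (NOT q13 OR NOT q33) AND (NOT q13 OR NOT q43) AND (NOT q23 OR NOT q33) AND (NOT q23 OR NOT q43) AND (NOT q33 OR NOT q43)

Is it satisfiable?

Branch on q11: set q11 = false.
Branch on q12: set q12 = true.
(NOT q22) alone gives q22 = false.
(NOT q32) alone gives q32 = false.
(NOT q42) alone gives q42 = false.
Branch on q21: set q21 = true.
(NOT q31) alone gives q31 = false.
(q33) alone gives q33 = true.
(NOT q41) alone gives q41 = false.
(q43) alone gives q43 = true.
But (NOT q43) is also a unit clause — contradiction.
That branch fails; take q21 = false instead.
(q23) alone gives q23 = true.
(NOT q13) alone gives q13 = false.
(NOT q33) alone gives q33 = false.
(q31) alone gives q31 = true.
(NOT q41) alone gives q41 = false.
(q43) alone gives q43 = true.
But (NOT q43) is also a unit clause — contradiction.
Either choice for q21 ends in contradiction.
That branch fails; take q12 = false instead.
(q13) alone gives q13 = true.
(NOT q23) alone gives q23 = false.
(NOT q33) alone gives q33 = false.
(NOT q43) alone gives q43 = false.
Branch on q21: set q21 = true.
(NOT q31) alone gives q31 = false.
(q32) alone gives q32 = true.
(NOT q41) alone gives q41 = false.
(q42) alone gives q42 = true.
But (NOT q42) is also a unit clause — contradiction.
That branch fails; take q21 = false instead.
(q22) alone gives q22 = true.
(NOT q32) alone gives q32 = false.
(q31) alone gives q31 = true.
(NOT q41) alone gives q41 = false.
(q42) alone gives q42 = true.
But (NOT q42) is also a unit clause — contradiction.
Either choice for q21 ends in contradiction.
Either choice for q12 ends in contradiction.
That branch fails; take q11 = true instead.
(NOT q21) alone gives q21 = false.
(NOT q31) alone gives q31 = false.
(NOT q41) alone gives q41 = false.
Branch on q22: set q22 = true.
(NOT q12) alone gives q12 = false.
(NOT q32) alone gives q32 = false.
(q33) alone gives q33 = true.
(NOT q42) alone gives q42 = false.
(q43) alone gives q43 = true.
But (NOT q43) is also a unit clause — contradiction.
That branch fails; take q22 = false instead.
(q23) alone gives q23 = true.
(NOT q13) alone gives q13 = false.
(NOT q33) alone gives q33 = false.
(q32) alone gives q32 = true.
(NOT q12) alone gives q12 = false.
(NOT q42) alone gives q42 = false.
(q43) alone gives q43 = true.
But (NOT q43) is also a unit clause — contradiction.
Either choice for q22 ends in contradiction.
Either choice for q11 ends in contradiction.
No assignment satisfies every clause.

No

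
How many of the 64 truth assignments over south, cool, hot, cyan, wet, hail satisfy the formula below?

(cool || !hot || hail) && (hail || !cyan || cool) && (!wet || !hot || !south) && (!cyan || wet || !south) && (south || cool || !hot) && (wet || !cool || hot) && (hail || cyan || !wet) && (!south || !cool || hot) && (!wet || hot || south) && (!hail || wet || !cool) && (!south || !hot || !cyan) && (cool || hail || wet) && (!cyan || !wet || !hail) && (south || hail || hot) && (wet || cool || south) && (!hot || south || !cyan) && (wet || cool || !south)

4

There are 2^6 = 64 truth assignments over (south, cool, hot, cyan, wet, hail).
Split on south. With south = true, the clauses containing south are satisfied and !south drops from the rest; 2 of the 2^5 = 32 assignments to the other variables satisfy what remains.
With south = false, by the same count on the reduced clause set, 2 assignments work.
Total: 2 + 2 = 4.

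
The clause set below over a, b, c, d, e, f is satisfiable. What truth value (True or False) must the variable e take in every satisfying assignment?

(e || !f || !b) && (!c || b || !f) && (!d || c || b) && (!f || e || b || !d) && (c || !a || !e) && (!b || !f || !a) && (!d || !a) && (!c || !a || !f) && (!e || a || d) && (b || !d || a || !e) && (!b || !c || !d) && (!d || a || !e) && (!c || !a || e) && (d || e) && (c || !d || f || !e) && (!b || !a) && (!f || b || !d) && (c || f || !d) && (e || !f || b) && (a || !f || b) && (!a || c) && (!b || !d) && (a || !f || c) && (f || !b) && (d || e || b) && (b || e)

True

Suppose e = false.
(d) alone gives d = true.
(!a) alone gives a = false.
(!b) alone gives b = false.
That conflicts with the unit clause (b).
So every satisfying assignment has e = True.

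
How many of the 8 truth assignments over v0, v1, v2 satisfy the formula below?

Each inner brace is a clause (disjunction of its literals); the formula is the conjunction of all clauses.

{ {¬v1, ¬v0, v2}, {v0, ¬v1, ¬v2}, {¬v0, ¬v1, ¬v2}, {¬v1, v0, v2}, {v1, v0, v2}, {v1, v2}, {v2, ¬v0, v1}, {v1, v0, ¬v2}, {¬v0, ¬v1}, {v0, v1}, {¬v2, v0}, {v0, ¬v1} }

1

There are 2^3 = 8 truth assignments over (v0, v1, v2).
Split on v0. With v0 = True, the clauses containing v0 are satisfied and ¬v0 drops from the rest; 1 of the 2^2 = 4 assignments to the other variables satisfy what remains.
With v0 = False, by the same count on the reduced clause set, 0 assignments work.
Total: 1 + 0 = 1.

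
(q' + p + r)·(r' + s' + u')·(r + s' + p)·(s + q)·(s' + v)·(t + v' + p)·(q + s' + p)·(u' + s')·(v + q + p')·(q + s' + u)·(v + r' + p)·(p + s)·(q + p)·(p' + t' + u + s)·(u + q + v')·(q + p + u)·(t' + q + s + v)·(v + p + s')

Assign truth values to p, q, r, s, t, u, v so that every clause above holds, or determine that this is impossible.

Branch on s: set s = 0.
From the singleton clause (q), q = 1.
From the singleton clause (p), p = 1.
Branch on t: set t = 1.
From the singleton clause (u), u = 1.
No clause remains; r, v are free.

p=1,  q=1,  r=0,  s=0,  t=1,  u=1,  v=0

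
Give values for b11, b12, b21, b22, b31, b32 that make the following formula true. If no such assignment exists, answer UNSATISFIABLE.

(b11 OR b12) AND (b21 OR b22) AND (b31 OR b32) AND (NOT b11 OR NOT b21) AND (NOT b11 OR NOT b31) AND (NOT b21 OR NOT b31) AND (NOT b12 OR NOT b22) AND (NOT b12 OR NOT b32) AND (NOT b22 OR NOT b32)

UNSATISFIABLE

Suppose b11 = true.
Unit clause (NOT b21) forces b21 = false.
Unit clause (b22) forces b22 = true.
Unit clause (NOT b31) forces b31 = false.
Unit clause (b32) forces b32 = true.
That conflicts with the unit clause (NOT b32).
Backtrack on b11: now try b11 = false.
Unit clause (b12) forces b12 = true.
Unit clause (NOT b22) forces b22 = false.
Unit clause (b21) forces b21 = true.
Unit clause (NOT b31) forces b31 = false.
Unit clause (b32) forces b32 = true.
That conflicts with the unit clause (NOT b32).
Both values of b11 lead to a conflict.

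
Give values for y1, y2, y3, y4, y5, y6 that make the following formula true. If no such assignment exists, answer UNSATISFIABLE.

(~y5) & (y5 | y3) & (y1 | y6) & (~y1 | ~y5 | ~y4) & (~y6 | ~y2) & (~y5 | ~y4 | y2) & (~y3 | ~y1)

The clause (~y5) is unit, so y5 = 0.
The clause (y3) is unit, so y3 = 1.
The clause (~y1) is unit, so y1 = 0.
The clause (y6) is unit, so y6 = 1.
The clause (~y2) is unit, so y2 = 0.
No clause remains; y4 is free.

y1: 0; y2: 0; y3: 1; y4: 1; y5: 0; y6: 1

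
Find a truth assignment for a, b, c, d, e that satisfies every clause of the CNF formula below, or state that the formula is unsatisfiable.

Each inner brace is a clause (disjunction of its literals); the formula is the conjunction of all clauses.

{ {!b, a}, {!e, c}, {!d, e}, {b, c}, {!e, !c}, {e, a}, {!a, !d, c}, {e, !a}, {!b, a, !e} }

UNSATISFIABLE

Try b = false.
Unit clause (c) forces c = true.
Unit clause (!e) forces e = false.
Unit clause (!d) forces d = false.
Unit clause (a) forces a = true.
That conflicts with the unit clause (!a).
So b must be the other value — set b = true.
Unit clause (a) forces a = true.
Unit clause (e) forces e = true.
Unit clause (c) forces c = true.
That conflicts with the unit clause (!c).
Either choice for b ends in contradiction.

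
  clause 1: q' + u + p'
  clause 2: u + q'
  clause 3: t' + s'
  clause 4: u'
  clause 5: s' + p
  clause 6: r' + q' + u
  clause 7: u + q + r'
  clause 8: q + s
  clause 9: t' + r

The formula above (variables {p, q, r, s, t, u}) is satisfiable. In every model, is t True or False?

Suppose t = 1.
The clause (s') is unit, so s = 0.
The clause (u') is unit, so u = 0.
The clause (q') is unit, so q = 0.
That conflicts with the unit clause (q).
So every satisfying assignment has t = False.

False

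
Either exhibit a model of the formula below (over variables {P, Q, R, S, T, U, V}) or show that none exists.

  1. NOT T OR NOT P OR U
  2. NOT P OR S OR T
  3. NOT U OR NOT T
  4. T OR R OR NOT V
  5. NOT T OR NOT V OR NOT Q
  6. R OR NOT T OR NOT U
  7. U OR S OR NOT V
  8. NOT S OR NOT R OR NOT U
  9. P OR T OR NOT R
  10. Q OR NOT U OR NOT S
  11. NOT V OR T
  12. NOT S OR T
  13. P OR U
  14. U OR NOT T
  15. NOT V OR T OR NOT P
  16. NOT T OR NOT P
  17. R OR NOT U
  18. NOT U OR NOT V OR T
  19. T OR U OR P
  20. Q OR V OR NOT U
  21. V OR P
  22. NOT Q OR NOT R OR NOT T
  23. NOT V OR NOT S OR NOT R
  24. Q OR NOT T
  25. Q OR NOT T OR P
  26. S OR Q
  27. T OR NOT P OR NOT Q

Suppose U = false.
The clause (P) is unit, so P = true.
The clause (NOT T) is unit, so T = false.
The clause (S) is unit, so S = true.
Now (NOT S) is unsatisfied and unit — conflict.
So U must be the other value — set U = true.
The clause (NOT T) is unit, so T = false.
The clause (NOT V) is unit, so V = false.
The clause (NOT S) is unit, so S = false.
The clause (NOT P) is unit, so P = false.
Now (P) is unsatisfied and unit — conflict.
Either choice for U ends in contradiction.

UNSATISFIABLE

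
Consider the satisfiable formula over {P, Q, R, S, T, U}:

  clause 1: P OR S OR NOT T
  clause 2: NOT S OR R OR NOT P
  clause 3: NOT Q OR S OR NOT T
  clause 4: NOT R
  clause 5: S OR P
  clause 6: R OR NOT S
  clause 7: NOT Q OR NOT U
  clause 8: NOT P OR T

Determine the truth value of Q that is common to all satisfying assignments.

False

Suppose Q = true.
Unit clause (NOT R) forces R = false.
Unit clause (NOT S) forces S = false.
Unit clause (NOT T) forces T = false.
Unit clause (P) forces P = true.
That conflicts with the unit clause (NOT P).
So every satisfying assignment has Q = False.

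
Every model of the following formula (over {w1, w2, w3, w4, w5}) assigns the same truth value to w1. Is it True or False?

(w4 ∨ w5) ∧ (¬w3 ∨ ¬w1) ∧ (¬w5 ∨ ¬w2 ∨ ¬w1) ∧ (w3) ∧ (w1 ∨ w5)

False

Suppose w1 = True.
Unit clause (¬w3) forces w3 = False.
That conflicts with the unit clause (w3).
So every satisfying assignment has w1 = False.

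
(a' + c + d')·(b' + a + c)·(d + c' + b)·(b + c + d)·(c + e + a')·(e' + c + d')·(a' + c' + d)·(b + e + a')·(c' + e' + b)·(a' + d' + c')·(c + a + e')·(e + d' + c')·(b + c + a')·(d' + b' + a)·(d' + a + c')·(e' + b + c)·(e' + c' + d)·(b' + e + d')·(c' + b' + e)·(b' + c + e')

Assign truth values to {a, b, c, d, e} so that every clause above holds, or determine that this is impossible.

Try a = 0.
Try b = 0.
Try d = 1.
(c') alone gives c = 0.
(e') alone gives e = 0.
All clauses are satisfied.

a: 0, b: 0, c: 0, d: 1, e: 0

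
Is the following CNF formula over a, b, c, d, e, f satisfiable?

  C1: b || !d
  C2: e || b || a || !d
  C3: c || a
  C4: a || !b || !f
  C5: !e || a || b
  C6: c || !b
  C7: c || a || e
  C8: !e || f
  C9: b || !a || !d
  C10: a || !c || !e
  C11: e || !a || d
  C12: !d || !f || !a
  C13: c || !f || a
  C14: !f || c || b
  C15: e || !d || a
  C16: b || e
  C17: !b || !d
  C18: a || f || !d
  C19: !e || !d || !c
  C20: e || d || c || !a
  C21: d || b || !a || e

Satisfiable

Suppose b = true.
From the singleton clause (c), c = true.
From the singleton clause (!d), d = false.
Suppose a = false.
From the singleton clause (!f), f = false.
From the singleton clause (!e), e = false.
This assignment satisfies each clause.
A satisfying assignment: a=false,  b=true,  c=true,  d=false,  e=false,  f=false.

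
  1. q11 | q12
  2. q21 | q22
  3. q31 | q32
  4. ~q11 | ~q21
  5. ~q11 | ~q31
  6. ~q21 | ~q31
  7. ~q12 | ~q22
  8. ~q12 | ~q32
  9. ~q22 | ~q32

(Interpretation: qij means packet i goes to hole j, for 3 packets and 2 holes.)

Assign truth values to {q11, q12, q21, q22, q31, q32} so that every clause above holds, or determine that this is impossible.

Case q11 = 1:
Unit clause (~q21) forces q21 = 0.
Unit clause (q22) forces q22 = 1.
Unit clause (~q31) forces q31 = 0.
Unit clause (q32) forces q32 = 1.
But (~q32) is also a unit clause — contradiction.
So q11 must be the other value — set q11 = 0.
Unit clause (q12) forces q12 = 1.
Unit clause (~q22) forces q22 = 0.
Unit clause (q21) forces q21 = 1.
Unit clause (~q31) forces q31 = 0.
Unit clause (q32) forces q32 = 1.
But (~q32) is also a unit clause — contradiction.
Neither q11 = 1 nor q11 = 0 works.

UNSATISFIABLE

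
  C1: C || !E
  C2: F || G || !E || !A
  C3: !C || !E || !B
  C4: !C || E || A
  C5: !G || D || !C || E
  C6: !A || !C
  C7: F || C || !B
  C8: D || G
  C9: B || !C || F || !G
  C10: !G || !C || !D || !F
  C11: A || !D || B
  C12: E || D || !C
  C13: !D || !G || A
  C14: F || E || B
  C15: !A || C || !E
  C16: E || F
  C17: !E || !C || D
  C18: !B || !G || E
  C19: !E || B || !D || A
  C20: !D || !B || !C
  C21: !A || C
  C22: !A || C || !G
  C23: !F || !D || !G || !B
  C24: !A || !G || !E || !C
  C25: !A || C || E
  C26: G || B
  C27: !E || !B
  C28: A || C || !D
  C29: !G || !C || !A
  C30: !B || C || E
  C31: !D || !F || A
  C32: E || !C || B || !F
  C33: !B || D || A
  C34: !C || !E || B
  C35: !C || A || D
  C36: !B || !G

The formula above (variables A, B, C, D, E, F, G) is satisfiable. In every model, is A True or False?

Suppose A = true.
From the singleton clause (!C), C = false.
Now (C) is unsatisfied and unit — conflict.
So every satisfying assignment has A = False.

False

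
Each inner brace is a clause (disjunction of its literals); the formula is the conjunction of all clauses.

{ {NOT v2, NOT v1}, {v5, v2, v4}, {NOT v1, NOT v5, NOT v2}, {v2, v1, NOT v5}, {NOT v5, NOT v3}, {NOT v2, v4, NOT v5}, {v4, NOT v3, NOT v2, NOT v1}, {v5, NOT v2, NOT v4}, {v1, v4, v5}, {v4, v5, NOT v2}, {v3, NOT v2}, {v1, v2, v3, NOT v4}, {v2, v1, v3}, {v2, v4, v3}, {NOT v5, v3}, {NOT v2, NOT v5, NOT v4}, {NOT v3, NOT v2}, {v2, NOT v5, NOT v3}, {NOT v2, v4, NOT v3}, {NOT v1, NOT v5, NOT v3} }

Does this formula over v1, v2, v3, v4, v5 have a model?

Branch on v2: set v2 = false.
Branch on v5: set v5 = false.
(v4) alone gives v4 = true.
Branch on v1: set v1 = true.
All clauses hold; v3 can take either value.
A satisfying assignment: v1: true; v2: false; v3: false; v4: true; v5: false.

Yes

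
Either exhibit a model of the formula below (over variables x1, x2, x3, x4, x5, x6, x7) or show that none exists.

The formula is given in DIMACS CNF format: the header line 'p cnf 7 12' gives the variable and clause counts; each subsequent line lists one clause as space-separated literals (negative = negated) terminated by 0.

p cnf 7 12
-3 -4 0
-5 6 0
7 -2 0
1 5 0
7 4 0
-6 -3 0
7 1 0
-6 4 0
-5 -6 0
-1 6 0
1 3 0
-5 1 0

x1=True; x2=False; x3=False; x4=True; x5=False; x6=True; x7=True

Case x3 = False:
The clause (x1) is unit, so x1 = True.
The clause (x6) is unit, so x6 = True.
The clause (x4) is unit, so x4 = True.
The clause (¬x5) is unit, so x5 = False.
Case x7 = True:
No clause remains; x2 is free.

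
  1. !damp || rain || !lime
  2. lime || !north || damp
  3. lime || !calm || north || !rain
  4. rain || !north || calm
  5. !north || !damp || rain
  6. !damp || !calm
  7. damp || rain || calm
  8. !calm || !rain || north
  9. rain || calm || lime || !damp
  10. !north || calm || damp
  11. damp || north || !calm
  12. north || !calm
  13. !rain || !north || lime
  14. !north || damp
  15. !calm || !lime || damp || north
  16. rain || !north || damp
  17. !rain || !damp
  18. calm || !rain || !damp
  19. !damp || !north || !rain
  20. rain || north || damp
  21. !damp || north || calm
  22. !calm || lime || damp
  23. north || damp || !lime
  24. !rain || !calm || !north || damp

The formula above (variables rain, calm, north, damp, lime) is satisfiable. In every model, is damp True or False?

False

Suppose damp = true.
The clause (!calm) is unit, so calm = false.
The clause (!rain) is unit, so rain = false.
The clause (!lime) is unit, so lime = false.
That conflicts with the unit clause (lime).
So every satisfying assignment has damp = False.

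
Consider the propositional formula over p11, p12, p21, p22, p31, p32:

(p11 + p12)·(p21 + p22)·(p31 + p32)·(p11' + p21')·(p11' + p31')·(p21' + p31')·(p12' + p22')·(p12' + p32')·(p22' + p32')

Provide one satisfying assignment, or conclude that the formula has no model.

UNSATISFIABLE

Try p11 = 1.
The clause (p21') is unit, so p21 = 0.
The clause (p22) is unit, so p22 = 1.
The clause (p31') is unit, so p31 = 0.
The clause (p32) is unit, so p32 = 1.
But (p32') is also a unit clause — contradiction.
That branch fails; take p11 = 0 instead.
The clause (p12) is unit, so p12 = 1.
The clause (p22') is unit, so p22 = 0.
The clause (p21) is unit, so p21 = 1.
The clause (p31') is unit, so p31 = 0.
The clause (p32) is unit, so p32 = 1.
But (p32') is also a unit clause — contradiction.
Neither p11 = 1 nor p11 = 0 works.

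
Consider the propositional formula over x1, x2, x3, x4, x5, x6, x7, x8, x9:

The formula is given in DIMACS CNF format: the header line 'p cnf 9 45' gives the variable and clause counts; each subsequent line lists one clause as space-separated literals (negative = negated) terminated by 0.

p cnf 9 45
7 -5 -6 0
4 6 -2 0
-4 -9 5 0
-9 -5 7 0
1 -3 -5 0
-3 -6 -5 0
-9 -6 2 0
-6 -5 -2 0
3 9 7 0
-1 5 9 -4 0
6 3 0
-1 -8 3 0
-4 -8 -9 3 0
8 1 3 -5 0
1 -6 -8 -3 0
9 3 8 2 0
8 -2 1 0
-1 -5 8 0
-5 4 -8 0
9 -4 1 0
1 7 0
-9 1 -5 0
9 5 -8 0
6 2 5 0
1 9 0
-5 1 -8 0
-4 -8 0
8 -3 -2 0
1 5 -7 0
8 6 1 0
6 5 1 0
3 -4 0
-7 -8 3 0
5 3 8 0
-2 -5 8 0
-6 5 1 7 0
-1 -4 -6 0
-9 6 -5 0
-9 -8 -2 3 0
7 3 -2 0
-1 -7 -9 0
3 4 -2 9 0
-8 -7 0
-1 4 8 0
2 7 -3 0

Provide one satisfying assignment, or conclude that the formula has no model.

x1=True,  x2=True,  x3=True,  x4=False,  x5=False,  x6=True,  x7=False,  x8=True,  x9=True

Case x6 = True:
Case x7 = False:
From the singleton clause (¬x5), x5 = False.
From the singleton clause (x1), x1 = True.
From the singleton clause (¬x4), x4 = False.
From the singleton clause (x8), x8 = True.
From the singleton clause (x3), x3 = True.
From the singleton clause (x9), x9 = True.
From the singleton clause (x2), x2 = True.
Every clause now holds.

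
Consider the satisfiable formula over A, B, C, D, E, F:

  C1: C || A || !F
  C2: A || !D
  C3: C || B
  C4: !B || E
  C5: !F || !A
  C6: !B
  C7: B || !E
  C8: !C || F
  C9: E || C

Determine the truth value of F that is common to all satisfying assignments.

Suppose F = false.
The clause (!B) is unit, so B = false.
The clause (C) is unit, so C = true.
That conflicts with the unit clause (!C).
So every satisfying assignment has F = True.

True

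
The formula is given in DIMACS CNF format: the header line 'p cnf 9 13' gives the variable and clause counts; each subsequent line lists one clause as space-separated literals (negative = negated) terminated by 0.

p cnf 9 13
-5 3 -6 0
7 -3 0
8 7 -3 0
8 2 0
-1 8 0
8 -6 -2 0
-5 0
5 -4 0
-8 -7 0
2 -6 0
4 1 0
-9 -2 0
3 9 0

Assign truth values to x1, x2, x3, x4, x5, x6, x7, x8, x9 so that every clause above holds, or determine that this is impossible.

(¬x5) alone gives x5 = False.
(¬x4) alone gives x4 = False.
(x1) alone gives x1 = True.
(x8) alone gives x8 = True.
(¬x7) alone gives x7 = False.
(¬x3) alone gives x3 = False.
(x9) alone gives x9 = True.
(¬x2) alone gives x2 = False.
(¬x6) alone gives x6 = False.
This assignment satisfies each clause.

x1=True; x2=False; x3=False; x4=False; x5=False; x6=False; x7=False; x8=True; x9=True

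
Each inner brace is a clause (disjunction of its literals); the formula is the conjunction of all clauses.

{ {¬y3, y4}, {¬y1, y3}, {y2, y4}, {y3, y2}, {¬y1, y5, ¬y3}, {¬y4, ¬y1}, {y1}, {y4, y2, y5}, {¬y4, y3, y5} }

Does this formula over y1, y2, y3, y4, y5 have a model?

No, unsatisfiable

From the singleton clause (y1), y1 = True.
From the singleton clause (y3), y3 = True.
From the singleton clause (y4), y4 = True.
Now (¬y4) is unsatisfied and unit — conflict.
No assignment satisfies every clause.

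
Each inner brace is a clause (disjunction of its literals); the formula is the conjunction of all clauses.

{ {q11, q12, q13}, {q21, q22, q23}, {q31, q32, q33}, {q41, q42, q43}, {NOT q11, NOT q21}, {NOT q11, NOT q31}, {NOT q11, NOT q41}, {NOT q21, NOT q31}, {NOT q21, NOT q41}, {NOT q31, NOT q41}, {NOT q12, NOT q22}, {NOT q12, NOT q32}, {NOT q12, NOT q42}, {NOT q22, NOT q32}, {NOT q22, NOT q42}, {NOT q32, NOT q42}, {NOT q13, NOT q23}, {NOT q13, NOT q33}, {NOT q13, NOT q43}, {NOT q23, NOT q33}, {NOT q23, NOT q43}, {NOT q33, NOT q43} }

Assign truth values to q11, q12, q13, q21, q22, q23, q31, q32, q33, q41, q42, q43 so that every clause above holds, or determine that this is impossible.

UNSATISFIABLE

Branch on q11: set q11 = false.
Branch on q12: set q12 = true.
(NOT q22) alone gives q22 = false.
(NOT q32) alone gives q32 = false.
(NOT q42) alone gives q42 = false.
Branch on q21: set q21 = true.
(NOT q31) alone gives q31 = false.
(q33) alone gives q33 = true.
(NOT q41) alone gives q41 = false.
(q43) alone gives q43 = true.
Now (NOT q43) is unsatisfied and unit — conflict.
Undo q21 and try q21 = false.
(q23) alone gives q23 = true.
(NOT q13) alone gives q13 = false.
(NOT q33) alone gives q33 = false.
(q31) alone gives q31 = true.
(NOT q41) alone gives q41 = false.
(q43) alone gives q43 = true.
Now (NOT q43) is unsatisfied and unit — conflict.
Both values of q21 lead to a conflict.
Undo q12 and try q12 = false.
(q13) alone gives q13 = true.
(NOT q23) alone gives q23 = false.
(NOT q33) alone gives q33 = false.
(NOT q43) alone gives q43 = false.
Branch on q21: set q21 = true.
(NOT q31) alone gives q31 = false.
(q32) alone gives q32 = true.
(NOT q41) alone gives q41 = false.
(q42) alone gives q42 = true.
Now (NOT q42) is unsatisfied and unit — conflict.
Undo q21 and try q21 = false.
(q22) alone gives q22 = true.
(NOT q32) alone gives q32 = false.
(q31) alone gives q31 = true.
(NOT q41) alone gives q41 = false.
(q42) alone gives q42 = true.
Now (NOT q42) is unsatisfied and unit — conflict.
Both values of q21 lead to a conflict.
Both values of q12 lead to a conflict.
Undo q11 and try q11 = true.
(NOT q21) alone gives q21 = false.
(NOT q31) alone gives q31 = false.
(NOT q41) alone gives q41 = false.
Branch on q22: set q22 = true.
(NOT q12) alone gives q12 = false.
(NOT q32) alone gives q32 = false.
(q33) alone gives q33 = true.
(NOT q42) alone gives q42 = false.
(q43) alone gives q43 = true.
Now (NOT q43) is unsatisfied and unit — conflict.
Undo q22 and try q22 = false.
(q23) alone gives q23 = true.
(NOT q13) alone gives q13 = false.
(NOT q33) alone gives q33 = false.
(q32) alone gives q32 = true.
(NOT q12) alone gives q12 = false.
(NOT q42) alone gives q42 = false.
(q43) alone gives q43 = true.
Now (NOT q43) is unsatisfied and unit — conflict.
Both values of q22 lead to a conflict.
Both values of q11 lead to a conflict.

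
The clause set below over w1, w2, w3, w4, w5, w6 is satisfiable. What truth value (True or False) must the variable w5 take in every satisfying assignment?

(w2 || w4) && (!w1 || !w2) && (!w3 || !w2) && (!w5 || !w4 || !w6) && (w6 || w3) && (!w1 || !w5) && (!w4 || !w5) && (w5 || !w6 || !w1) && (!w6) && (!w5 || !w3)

False

Suppose w5 = true.
Unit clause (!w1) forces w1 = false.
Unit clause (!w4) forces w4 = false.
Unit clause (w2) forces w2 = true.
Unit clause (!w3) forces w3 = false.
Unit clause (w6) forces w6 = true.
Now (!w6) is unsatisfied and unit — conflict.
So every satisfying assignment has w5 = False.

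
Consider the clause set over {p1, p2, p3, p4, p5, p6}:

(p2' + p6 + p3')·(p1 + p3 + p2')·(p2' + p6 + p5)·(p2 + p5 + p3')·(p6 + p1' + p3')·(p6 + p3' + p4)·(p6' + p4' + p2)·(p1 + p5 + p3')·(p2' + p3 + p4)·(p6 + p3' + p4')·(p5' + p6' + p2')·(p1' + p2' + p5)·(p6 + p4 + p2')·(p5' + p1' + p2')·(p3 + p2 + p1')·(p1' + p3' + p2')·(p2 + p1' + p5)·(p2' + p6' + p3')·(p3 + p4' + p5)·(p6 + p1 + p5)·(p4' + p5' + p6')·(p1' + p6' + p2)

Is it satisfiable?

Try p2 = 0.
Try p5 = 1.
Try p6 = 1.
Unit clause (p4') forces p4 = 0.
Unit clause (p1') forces p1 = 0.
No clause remains; p3 is free.
A satisfying assignment: p1 ↦ 0, p2 ↦ 0, p3 ↦ 1, p4 ↦ 0, p5 ↦ 1, p6 ↦ 1.

Yes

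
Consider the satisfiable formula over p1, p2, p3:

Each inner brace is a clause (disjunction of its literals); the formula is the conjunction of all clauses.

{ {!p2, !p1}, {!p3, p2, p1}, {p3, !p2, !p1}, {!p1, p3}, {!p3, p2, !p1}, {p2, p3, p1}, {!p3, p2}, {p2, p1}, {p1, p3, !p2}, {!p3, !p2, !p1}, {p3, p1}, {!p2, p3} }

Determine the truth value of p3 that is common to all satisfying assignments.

Suppose p3 = false.
From the singleton clause (!p1), p1 = false.
That conflicts with the unit clause (p1).
So every satisfying assignment has p3 = True.

True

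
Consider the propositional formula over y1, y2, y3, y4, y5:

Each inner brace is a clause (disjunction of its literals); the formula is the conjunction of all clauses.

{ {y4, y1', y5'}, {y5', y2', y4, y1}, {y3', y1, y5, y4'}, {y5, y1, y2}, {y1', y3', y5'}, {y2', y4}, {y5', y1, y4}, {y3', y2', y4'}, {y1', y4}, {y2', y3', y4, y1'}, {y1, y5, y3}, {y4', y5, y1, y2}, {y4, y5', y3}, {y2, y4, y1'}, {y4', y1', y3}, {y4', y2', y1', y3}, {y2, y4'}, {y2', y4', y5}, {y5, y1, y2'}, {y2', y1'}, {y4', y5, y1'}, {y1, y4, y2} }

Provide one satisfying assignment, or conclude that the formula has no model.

Suppose y2 = 1.
From the singleton clause (y4), y4 = 1.
From the singleton clause (y3'), y3 = 0.
From the singleton clause (y1'), y1 = 0.
From the singleton clause (y5), y5 = 1.
This assignment satisfies each clause.

y1=0; y2=1; y3=0; y4=1; y5=1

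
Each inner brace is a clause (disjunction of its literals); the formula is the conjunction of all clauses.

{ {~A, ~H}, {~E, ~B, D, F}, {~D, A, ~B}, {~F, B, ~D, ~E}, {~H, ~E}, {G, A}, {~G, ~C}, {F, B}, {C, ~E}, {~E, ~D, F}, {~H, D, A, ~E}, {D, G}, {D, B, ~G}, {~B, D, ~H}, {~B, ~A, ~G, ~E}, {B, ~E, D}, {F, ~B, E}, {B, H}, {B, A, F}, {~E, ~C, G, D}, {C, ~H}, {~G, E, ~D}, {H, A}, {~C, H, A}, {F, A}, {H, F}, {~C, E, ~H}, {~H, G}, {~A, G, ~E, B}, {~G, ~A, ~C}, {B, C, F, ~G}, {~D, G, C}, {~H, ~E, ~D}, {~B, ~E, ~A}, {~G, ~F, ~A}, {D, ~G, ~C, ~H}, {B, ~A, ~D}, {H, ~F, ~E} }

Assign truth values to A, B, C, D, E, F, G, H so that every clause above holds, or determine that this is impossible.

A=1, B=1, C=1, D=1, E=0, F=1, G=0, H=0

Branch on A: set A = 1.
From the singleton clause (~H), H = 0.
From the singleton clause (B), B = 1.
From the singleton clause (F), F = 1.
From the singleton clause (~E), E = 0.
From the singleton clause (~G), G = 0.
From the singleton clause (D), D = 1.
From the singleton clause (C), C = 1.
Every clause now holds.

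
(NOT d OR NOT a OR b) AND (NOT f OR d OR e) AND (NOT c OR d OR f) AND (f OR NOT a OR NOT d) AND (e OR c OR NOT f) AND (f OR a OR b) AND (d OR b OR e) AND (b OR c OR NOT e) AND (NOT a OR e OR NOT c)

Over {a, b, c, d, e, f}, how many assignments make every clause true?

There are 2^6 = 64 truth assignments over (a, b, c, d, e, f).
Split on b. With b = true, the clauses containing b are satisfied and NOT b drops from the rest; 17 of the 2^5 = 32 assignments to the other variables satisfy what remains.
With b = false, by the same count on the reduced clause set, 4 assignments work.
Total: 17 + 4 = 21.

21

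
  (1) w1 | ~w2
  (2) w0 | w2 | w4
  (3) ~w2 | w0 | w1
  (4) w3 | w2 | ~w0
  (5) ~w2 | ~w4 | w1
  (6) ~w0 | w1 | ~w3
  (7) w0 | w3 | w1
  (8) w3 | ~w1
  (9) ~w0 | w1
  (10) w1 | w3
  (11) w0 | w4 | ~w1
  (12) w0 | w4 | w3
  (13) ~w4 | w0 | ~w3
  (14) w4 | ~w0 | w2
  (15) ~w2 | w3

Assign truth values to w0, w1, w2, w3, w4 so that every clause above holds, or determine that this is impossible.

w0: 1, w1: 1, w2: 0, w3: 1, w4: 1

Suppose w1 = 1.
Unit clause (w3) forces w3 = 1.
Suppose w0 = 1.
Suppose w4 = 1.
No clause remains; w2 is free.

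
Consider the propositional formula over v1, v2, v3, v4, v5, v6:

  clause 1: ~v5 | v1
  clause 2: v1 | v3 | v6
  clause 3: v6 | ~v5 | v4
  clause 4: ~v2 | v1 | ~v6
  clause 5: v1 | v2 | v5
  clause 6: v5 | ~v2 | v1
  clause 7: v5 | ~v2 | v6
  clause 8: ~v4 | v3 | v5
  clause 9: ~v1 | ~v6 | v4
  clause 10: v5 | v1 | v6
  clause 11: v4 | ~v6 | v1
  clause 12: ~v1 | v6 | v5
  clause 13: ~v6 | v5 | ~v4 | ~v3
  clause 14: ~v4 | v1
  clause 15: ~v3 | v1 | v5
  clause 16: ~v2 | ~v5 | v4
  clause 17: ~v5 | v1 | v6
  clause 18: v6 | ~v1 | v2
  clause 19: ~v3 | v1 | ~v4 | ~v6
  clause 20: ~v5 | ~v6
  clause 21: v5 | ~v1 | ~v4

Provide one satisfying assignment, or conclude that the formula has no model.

Try v5 = 1.
Unit clause (v1) forces v1 = 1.
Unit clause (~v6) forces v6 = 0.
Unit clause (v4) forces v4 = 1.
Unit clause (v2) forces v2 = 1.
No clause remains; v3 is free.

v1: 1; v2: 1; v3: 1; v4: 1; v5: 1; v6: 0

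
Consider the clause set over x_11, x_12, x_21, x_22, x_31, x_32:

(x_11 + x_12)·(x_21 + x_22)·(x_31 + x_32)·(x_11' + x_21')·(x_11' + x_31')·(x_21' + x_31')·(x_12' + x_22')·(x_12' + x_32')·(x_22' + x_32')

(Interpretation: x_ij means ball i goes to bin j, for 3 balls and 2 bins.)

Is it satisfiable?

Unsatisfiable

Suppose x_11 = 1.
From the singleton clause (x_21'), x_21 = 0.
From the singleton clause (x_22), x_22 = 1.
From the singleton clause (x_31'), x_31 = 0.
From the singleton clause (x_32), x_32 = 1.
Now (x_32') is unsatisfied and unit — conflict.
That branch fails; take x_11 = 0 instead.
From the singleton clause (x_12), x_12 = 1.
From the singleton clause (x_22'), x_22 = 0.
From the singleton clause (x_21), x_21 = 1.
From the singleton clause (x_31'), x_31 = 0.
From the singleton clause (x_32), x_32 = 1.
Now (x_32') is unsatisfied and unit — conflict.
Either choice for x_11 ends in contradiction.
No assignment satisfies every clause.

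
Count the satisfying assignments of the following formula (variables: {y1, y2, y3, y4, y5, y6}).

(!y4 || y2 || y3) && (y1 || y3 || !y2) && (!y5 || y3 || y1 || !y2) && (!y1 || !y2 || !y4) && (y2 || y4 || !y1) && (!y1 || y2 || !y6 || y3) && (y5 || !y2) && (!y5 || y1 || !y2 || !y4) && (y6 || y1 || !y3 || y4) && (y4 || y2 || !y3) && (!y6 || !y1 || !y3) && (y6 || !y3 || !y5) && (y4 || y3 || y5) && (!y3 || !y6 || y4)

8

There are 2^6 = 64 truth assignments over (y1, y2, y3, y4, y5, y6).
Split on y1. With y1 = true, the clauses containing y1 are satisfied and !y1 drops from the rest; 3 of the 2^5 = 32 assignments to the other variables satisfy what remains.
With y1 = false, by the same count on the reduced clause set, 5 assignments work.
(One model: y1=F, y2=F, y3=F, y4=F, y5=T, y6=F.)
Total: 3 + 5 = 8.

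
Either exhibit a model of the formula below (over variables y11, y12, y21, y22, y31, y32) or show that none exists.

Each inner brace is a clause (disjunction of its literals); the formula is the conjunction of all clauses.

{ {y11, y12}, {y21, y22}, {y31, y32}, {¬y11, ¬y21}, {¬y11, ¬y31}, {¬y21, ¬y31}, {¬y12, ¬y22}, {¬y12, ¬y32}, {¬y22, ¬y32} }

UNSATISFIABLE

Try y11 = True.
Unit clause (¬y21) forces y21 = False.
Unit clause (y22) forces y22 = True.
Unit clause (¬y31) forces y31 = False.
Unit clause (y32) forces y32 = True.
That conflicts with the unit clause (¬y32).
So y11 must be the other value — set y11 = False.
Unit clause (y12) forces y12 = True.
Unit clause (¬y22) forces y22 = False.
Unit clause (y21) forces y21 = True.
Unit clause (¬y31) forces y31 = False.
Unit clause (y32) forces y32 = True.
That conflicts with the unit clause (¬y32).
Either choice for y11 ends in contradiction.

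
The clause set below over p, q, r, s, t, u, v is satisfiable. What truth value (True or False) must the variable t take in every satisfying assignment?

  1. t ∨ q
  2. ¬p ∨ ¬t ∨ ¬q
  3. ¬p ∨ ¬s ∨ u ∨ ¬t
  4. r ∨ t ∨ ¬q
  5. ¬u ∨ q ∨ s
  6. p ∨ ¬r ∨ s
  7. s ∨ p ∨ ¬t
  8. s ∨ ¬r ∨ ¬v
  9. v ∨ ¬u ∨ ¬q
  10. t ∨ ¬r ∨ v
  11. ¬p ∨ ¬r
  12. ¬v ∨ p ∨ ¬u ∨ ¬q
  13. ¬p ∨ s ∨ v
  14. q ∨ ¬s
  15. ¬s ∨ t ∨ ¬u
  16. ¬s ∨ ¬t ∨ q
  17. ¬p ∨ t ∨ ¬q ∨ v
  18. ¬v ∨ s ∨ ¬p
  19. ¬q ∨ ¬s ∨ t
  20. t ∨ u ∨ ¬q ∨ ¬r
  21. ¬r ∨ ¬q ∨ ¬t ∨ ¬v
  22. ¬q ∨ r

Suppose t = False.
From the singleton clause (q), q = True.
From the singleton clause (r), r = True.
From the singleton clause (v), v = True.
From the singleton clause (s), s = True.
But (¬s) is also a unit clause — contradiction.
So every satisfying assignment has t = True.

True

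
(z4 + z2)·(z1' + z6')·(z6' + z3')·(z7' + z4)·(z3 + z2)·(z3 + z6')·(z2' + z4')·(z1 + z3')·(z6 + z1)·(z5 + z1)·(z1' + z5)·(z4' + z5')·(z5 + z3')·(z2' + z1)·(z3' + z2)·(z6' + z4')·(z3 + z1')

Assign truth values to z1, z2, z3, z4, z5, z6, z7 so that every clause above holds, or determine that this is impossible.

Case z4 = 0:
Unit clause (z2) forces z2 = 1.
Unit clause (z7') forces z7 = 0.
Unit clause (z1) forces z1 = 1.
Unit clause (z6') forces z6 = 0.
Unit clause (z5) forces z5 = 1.
Unit clause (z3) forces z3 = 1.
This assignment satisfies each clause.

z1=1,  z2=1,  z3=1,  z4=0,  z5=1,  z6=0,  z7=0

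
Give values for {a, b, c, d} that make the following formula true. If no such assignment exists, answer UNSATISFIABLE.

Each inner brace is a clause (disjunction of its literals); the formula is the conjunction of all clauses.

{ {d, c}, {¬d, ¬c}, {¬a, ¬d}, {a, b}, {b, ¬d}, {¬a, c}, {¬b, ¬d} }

a ↦ True, b ↦ False, c ↦ True, d ↦ False

Try d = False.
The clause (c) is unit, so c = True.
Try a = True.
All clauses hold; b can take either value.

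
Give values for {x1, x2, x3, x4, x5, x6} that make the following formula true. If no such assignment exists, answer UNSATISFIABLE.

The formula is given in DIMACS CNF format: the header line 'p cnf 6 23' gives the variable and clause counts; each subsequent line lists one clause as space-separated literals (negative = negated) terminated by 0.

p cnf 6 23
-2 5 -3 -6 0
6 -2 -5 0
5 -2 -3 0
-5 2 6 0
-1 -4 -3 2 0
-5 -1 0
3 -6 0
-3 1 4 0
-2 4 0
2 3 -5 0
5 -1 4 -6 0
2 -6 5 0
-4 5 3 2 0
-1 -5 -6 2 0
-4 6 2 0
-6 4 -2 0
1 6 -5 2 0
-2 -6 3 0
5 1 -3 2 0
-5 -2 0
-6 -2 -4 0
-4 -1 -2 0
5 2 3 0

x1=False,  x2=True,  x3=False,  x4=True,  x5=False,  x6=False

Branch on x5: set x5 = False.
Branch on x2: set x2 = True.
Unit clause (¬x3) forces x3 = False.
Unit clause (¬x6) forces x6 = False.
Unit clause (x4) forces x4 = True.
Unit clause (¬x1) forces x1 = False.
This assignment satisfies each clause.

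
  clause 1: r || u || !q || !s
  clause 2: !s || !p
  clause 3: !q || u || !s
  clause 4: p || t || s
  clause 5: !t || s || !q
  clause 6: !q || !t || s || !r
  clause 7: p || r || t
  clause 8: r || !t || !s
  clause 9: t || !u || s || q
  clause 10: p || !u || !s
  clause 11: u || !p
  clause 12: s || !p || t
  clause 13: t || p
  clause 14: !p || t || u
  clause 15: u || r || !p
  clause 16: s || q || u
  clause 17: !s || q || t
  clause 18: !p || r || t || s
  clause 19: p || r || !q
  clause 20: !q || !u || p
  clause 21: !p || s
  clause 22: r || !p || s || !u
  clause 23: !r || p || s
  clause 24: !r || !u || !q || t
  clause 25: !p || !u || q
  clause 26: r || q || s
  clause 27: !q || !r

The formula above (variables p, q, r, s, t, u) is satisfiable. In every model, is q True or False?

Suppose q = true.
The clause (!r) is unit, so r = false.
The clause (p) is unit, so p = true.
The clause (!s) is unit, so s = false.
But (s) is also a unit clause — contradiction.
So every satisfying assignment has q = False.

False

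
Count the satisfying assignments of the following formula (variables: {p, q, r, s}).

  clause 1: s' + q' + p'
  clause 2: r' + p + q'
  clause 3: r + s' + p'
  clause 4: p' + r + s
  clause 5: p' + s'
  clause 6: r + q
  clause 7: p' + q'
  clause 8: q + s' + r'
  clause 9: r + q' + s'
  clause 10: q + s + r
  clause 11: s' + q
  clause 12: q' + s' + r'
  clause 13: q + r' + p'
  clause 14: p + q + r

There are 2^4 = 16 truth assignments over (p, q, r, s).
Check each against the 14 clauses (columns in the order p, q, r, s):
  F F F F  ✗ fails (r + q)
  F F F T  ✗ fails (r + q)
  F F T F  ✓ satisfies all
  F F T T  ✗ fails (q + s' + r')
  F T F F  ✓ satisfies all
  F T F T  ✗ fails (r + q' + s')
  F T T F  ✗ fails (r' + p + q')
  F T T T  ✗ fails (r' + p + q')
  T F F F  ✗ fails (p' + r + s)
  T F F T  ✗ fails (r + s' + p')
  T F T F  ✗ fails (q + r' + p')
  T F T T  ✗ fails (p' + s')
  T T F F  ✗ fails (p' + r + s)
  T T F T  ✗ fails (s' + q' + p')
  T T T F  ✗ fails (p' + q')
  T T T T  ✗ fails (s' + q' + p')
2 of the 16 rows are models.

2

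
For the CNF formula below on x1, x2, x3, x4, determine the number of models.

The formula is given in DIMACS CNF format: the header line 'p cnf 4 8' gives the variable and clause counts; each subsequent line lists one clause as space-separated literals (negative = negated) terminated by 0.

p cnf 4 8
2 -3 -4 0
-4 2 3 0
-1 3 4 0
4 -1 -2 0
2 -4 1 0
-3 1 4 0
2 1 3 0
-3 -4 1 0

5

There are 2^4 = 16 truth assignments over (x1, x2, x3, x4).
Check each against the 8 clauses (columns in the order x1, x2, x3, x4):
  F F F F  ✗ fails (x2 ∨ x1 ∨ x3)
  F F F T  ✗ fails (¬x4 ∨ x2 ∨ x3)
  F F T F  ✗ fails (¬x3 ∨ x1 ∨ x4)
  F F T T  ✗ fails (x2 ∨ ¬x3 ∨ ¬x4)
  F T F F  ✓ satisfies all
  F T F T  ✓ satisfies all
  F T T F  ✗ fails (¬x3 ∨ x1 ∨ x4)
  F T T T  ✗ fails (¬x3 ∨ ¬x4 ∨ x1)
  T F F F  ✗ fails (¬x1 ∨ x3 ∨ x4)
  T F F T  ✗ fails (¬x4 ∨ x2 ∨ x3)
  T F T F  ✓ satisfies all
  T F T T  ✗ fails (x2 ∨ ¬x3 ∨ ¬x4)
  T T F F  ✗ fails (¬x1 ∨ x3 ∨ x4)
  T T F T  ✓ satisfies all
  T T T F  ✗ fails (x4 ∨ ¬x1 ∨ ¬x2)
  T T T T  ✓ satisfies all
5 of the 16 rows are models.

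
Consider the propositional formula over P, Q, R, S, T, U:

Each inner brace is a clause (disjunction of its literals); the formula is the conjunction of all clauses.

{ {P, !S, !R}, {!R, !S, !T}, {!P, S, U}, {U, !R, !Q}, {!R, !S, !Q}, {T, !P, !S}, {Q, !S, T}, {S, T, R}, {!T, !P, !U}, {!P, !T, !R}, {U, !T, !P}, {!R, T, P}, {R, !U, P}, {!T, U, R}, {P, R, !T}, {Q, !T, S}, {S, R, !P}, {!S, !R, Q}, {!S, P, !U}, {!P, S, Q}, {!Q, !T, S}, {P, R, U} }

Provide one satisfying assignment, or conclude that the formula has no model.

Suppose P = true.
Suppose S = false.
(U) alone gives U = true.
(!T) alone gives T = false.
(R) alone gives R = true.
(Q) alone gives Q = true.
All clauses are satisfied.

P ↦ true; Q ↦ true; R ↦ true; S ↦ false; T ↦ false; U ↦ true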